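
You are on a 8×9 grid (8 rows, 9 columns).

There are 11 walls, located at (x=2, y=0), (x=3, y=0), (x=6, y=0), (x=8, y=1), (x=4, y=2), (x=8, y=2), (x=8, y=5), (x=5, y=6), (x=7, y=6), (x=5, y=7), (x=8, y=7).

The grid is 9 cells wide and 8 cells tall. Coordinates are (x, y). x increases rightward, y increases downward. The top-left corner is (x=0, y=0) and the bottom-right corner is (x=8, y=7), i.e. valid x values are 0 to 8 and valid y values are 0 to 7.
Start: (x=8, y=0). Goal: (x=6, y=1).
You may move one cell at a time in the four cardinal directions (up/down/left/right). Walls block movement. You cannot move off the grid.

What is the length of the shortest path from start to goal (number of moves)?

Answer: Shortest path length: 3

Derivation:
BFS from (x=8, y=0) until reaching (x=6, y=1):
  Distance 0: (x=8, y=0)
  Distance 1: (x=7, y=0)
  Distance 2: (x=7, y=1)
  Distance 3: (x=6, y=1), (x=7, y=2)  <- goal reached here
One shortest path (3 moves): (x=8, y=0) -> (x=7, y=0) -> (x=7, y=1) -> (x=6, y=1)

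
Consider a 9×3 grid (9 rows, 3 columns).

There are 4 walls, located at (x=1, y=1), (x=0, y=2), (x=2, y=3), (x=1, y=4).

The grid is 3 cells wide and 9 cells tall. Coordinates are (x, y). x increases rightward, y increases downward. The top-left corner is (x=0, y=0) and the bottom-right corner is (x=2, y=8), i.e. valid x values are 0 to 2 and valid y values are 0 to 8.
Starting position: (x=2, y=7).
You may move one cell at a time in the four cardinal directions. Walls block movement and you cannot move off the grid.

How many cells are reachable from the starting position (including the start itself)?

Answer: Reachable cells: 23

Derivation:
BFS flood-fill from (x=2, y=7):
  Distance 0: (x=2, y=7)
  Distance 1: (x=2, y=6), (x=1, y=7), (x=2, y=8)
  Distance 2: (x=2, y=5), (x=1, y=6), (x=0, y=7), (x=1, y=8)
  Distance 3: (x=2, y=4), (x=1, y=5), (x=0, y=6), (x=0, y=8)
  Distance 4: (x=0, y=5)
  Distance 5: (x=0, y=4)
  Distance 6: (x=0, y=3)
  Distance 7: (x=1, y=3)
  Distance 8: (x=1, y=2)
  Distance 9: (x=2, y=2)
  Distance 10: (x=2, y=1)
  Distance 11: (x=2, y=0)
  Distance 12: (x=1, y=0)
  Distance 13: (x=0, y=0)
  Distance 14: (x=0, y=1)
Total reachable: 23 (grid has 23 open cells total)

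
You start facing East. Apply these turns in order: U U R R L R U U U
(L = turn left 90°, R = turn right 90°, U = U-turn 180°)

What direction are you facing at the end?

Answer: Final heading: East

Derivation:
Start: East
  U (U-turn (180°)) -> West
  U (U-turn (180°)) -> East
  R (right (90° clockwise)) -> South
  R (right (90° clockwise)) -> West
  L (left (90° counter-clockwise)) -> South
  R (right (90° clockwise)) -> West
  U (U-turn (180°)) -> East
  U (U-turn (180°)) -> West
  U (U-turn (180°)) -> East
Final: East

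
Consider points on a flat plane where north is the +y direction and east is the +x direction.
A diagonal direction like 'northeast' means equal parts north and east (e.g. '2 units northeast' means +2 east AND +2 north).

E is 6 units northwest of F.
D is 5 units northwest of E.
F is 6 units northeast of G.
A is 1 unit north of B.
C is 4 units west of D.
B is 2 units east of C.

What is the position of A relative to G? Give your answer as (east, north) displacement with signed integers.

Answer: A is at (east=-7, north=18) relative to G.

Derivation:
Place G at the origin (east=0, north=0).
  F is 6 units northeast of G: delta (east=+6, north=+6); F at (east=6, north=6).
  E is 6 units northwest of F: delta (east=-6, north=+6); E at (east=0, north=12).
  D is 5 units northwest of E: delta (east=-5, north=+5); D at (east=-5, north=17).
  C is 4 units west of D: delta (east=-4, north=+0); C at (east=-9, north=17).
  B is 2 units east of C: delta (east=+2, north=+0); B at (east=-7, north=17).
  A is 1 unit north of B: delta (east=+0, north=+1); A at (east=-7, north=18).
Therefore A relative to G: (east=-7, north=18).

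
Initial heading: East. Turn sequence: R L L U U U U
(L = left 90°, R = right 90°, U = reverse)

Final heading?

Start: East
  R (right (90° clockwise)) -> South
  L (left (90° counter-clockwise)) -> East
  L (left (90° counter-clockwise)) -> North
  U (U-turn (180°)) -> South
  U (U-turn (180°)) -> North
  U (U-turn (180°)) -> South
  U (U-turn (180°)) -> North
Final: North

Answer: Final heading: North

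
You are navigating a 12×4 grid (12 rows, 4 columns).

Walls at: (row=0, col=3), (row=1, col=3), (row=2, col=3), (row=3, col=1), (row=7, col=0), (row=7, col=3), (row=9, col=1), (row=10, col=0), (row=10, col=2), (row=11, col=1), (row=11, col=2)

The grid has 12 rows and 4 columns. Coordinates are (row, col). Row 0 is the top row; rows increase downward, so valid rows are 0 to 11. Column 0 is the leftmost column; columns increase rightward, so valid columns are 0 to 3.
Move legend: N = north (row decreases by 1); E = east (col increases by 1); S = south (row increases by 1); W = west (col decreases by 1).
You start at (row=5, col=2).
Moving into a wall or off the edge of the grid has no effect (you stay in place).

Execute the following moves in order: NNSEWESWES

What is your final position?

Start: (row=5, col=2)
  N (north): (row=5, col=2) -> (row=4, col=2)
  N (north): (row=4, col=2) -> (row=3, col=2)
  S (south): (row=3, col=2) -> (row=4, col=2)
  E (east): (row=4, col=2) -> (row=4, col=3)
  W (west): (row=4, col=3) -> (row=4, col=2)
  E (east): (row=4, col=2) -> (row=4, col=3)
  S (south): (row=4, col=3) -> (row=5, col=3)
  W (west): (row=5, col=3) -> (row=5, col=2)
  E (east): (row=5, col=2) -> (row=5, col=3)
  S (south): (row=5, col=3) -> (row=6, col=3)
Final: (row=6, col=3)

Answer: Final position: (row=6, col=3)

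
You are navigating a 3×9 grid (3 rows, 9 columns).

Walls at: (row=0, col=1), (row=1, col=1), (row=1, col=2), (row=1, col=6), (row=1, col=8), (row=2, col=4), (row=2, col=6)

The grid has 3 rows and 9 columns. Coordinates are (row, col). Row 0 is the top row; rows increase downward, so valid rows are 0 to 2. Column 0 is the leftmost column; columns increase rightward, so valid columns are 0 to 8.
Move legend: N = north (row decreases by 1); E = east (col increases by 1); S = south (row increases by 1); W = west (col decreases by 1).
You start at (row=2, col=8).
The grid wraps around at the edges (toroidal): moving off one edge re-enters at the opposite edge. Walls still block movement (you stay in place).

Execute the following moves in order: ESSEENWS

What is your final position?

Start: (row=2, col=8)
  E (east): (row=2, col=8) -> (row=2, col=0)
  S (south): (row=2, col=0) -> (row=0, col=0)
  S (south): (row=0, col=0) -> (row=1, col=0)
  E (east): blocked, stay at (row=1, col=0)
  E (east): blocked, stay at (row=1, col=0)
  N (north): (row=1, col=0) -> (row=0, col=0)
  W (west): (row=0, col=0) -> (row=0, col=8)
  S (south): blocked, stay at (row=0, col=8)
Final: (row=0, col=8)

Answer: Final position: (row=0, col=8)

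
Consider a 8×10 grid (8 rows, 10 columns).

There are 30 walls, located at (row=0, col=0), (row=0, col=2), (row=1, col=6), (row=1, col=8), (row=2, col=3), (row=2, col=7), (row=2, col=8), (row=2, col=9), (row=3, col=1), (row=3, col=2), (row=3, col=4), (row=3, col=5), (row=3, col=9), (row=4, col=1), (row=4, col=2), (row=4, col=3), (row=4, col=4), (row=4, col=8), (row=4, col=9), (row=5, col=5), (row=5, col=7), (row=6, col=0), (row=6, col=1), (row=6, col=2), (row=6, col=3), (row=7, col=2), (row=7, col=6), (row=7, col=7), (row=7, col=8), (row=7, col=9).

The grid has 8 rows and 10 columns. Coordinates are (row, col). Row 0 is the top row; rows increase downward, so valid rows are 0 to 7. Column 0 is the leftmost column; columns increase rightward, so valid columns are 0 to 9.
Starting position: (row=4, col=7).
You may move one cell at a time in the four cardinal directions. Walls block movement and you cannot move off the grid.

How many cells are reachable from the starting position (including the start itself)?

Answer: Reachable cells: 47

Derivation:
BFS flood-fill from (row=4, col=7):
  Distance 0: (row=4, col=7)
  Distance 1: (row=3, col=7), (row=4, col=6)
  Distance 2: (row=3, col=6), (row=3, col=8), (row=4, col=5), (row=5, col=6)
  Distance 3: (row=2, col=6), (row=6, col=6)
  Distance 4: (row=2, col=5), (row=6, col=5), (row=6, col=7)
  Distance 5: (row=1, col=5), (row=2, col=4), (row=6, col=4), (row=6, col=8), (row=7, col=5)
  Distance 6: (row=0, col=5), (row=1, col=4), (row=5, col=4), (row=5, col=8), (row=6, col=9), (row=7, col=4)
  Distance 7: (row=0, col=4), (row=0, col=6), (row=1, col=3), (row=5, col=3), (row=5, col=9), (row=7, col=3)
  Distance 8: (row=0, col=3), (row=0, col=7), (row=1, col=2), (row=5, col=2)
  Distance 9: (row=0, col=8), (row=1, col=1), (row=1, col=7), (row=2, col=2), (row=5, col=1)
  Distance 10: (row=0, col=1), (row=0, col=9), (row=1, col=0), (row=2, col=1), (row=5, col=0)
  Distance 11: (row=1, col=9), (row=2, col=0), (row=4, col=0)
  Distance 12: (row=3, col=0)
Total reachable: 47 (grid has 50 open cells total)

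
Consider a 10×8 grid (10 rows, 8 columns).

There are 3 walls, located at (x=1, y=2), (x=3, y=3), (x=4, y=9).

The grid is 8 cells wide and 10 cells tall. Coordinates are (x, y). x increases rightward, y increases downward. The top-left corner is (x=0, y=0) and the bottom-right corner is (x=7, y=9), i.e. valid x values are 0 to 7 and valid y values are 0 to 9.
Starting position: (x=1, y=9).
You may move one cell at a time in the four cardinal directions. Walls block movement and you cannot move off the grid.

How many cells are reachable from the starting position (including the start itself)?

BFS flood-fill from (x=1, y=9):
  Distance 0: (x=1, y=9)
  Distance 1: (x=1, y=8), (x=0, y=9), (x=2, y=9)
  Distance 2: (x=1, y=7), (x=0, y=8), (x=2, y=8), (x=3, y=9)
  Distance 3: (x=1, y=6), (x=0, y=7), (x=2, y=7), (x=3, y=8)
  Distance 4: (x=1, y=5), (x=0, y=6), (x=2, y=6), (x=3, y=7), (x=4, y=8)
  Distance 5: (x=1, y=4), (x=0, y=5), (x=2, y=5), (x=3, y=6), (x=4, y=7), (x=5, y=8)
  Distance 6: (x=1, y=3), (x=0, y=4), (x=2, y=4), (x=3, y=5), (x=4, y=6), (x=5, y=7), (x=6, y=8), (x=5, y=9)
  Distance 7: (x=0, y=3), (x=2, y=3), (x=3, y=4), (x=4, y=5), (x=5, y=6), (x=6, y=7), (x=7, y=8), (x=6, y=9)
  Distance 8: (x=0, y=2), (x=2, y=2), (x=4, y=4), (x=5, y=5), (x=6, y=6), (x=7, y=7), (x=7, y=9)
  Distance 9: (x=0, y=1), (x=2, y=1), (x=3, y=2), (x=4, y=3), (x=5, y=4), (x=6, y=5), (x=7, y=6)
  Distance 10: (x=0, y=0), (x=2, y=0), (x=1, y=1), (x=3, y=1), (x=4, y=2), (x=5, y=3), (x=6, y=4), (x=7, y=5)
  Distance 11: (x=1, y=0), (x=3, y=0), (x=4, y=1), (x=5, y=2), (x=6, y=3), (x=7, y=4)
  Distance 12: (x=4, y=0), (x=5, y=1), (x=6, y=2), (x=7, y=3)
  Distance 13: (x=5, y=0), (x=6, y=1), (x=7, y=2)
  Distance 14: (x=6, y=0), (x=7, y=1)
  Distance 15: (x=7, y=0)
Total reachable: 77 (grid has 77 open cells total)

Answer: Reachable cells: 77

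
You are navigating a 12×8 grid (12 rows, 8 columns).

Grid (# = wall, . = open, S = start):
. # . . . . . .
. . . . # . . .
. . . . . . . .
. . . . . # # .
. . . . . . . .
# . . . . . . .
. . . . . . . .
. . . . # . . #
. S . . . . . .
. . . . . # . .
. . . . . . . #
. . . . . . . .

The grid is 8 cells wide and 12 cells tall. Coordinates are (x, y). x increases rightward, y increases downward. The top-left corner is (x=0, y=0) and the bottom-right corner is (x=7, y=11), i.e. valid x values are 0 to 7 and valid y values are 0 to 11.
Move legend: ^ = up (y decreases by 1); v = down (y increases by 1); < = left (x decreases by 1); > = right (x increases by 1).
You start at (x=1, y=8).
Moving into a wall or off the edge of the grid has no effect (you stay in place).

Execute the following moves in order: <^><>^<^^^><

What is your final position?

Answer: Final position: (x=0, y=6)

Derivation:
Start: (x=1, y=8)
  < (left): (x=1, y=8) -> (x=0, y=8)
  ^ (up): (x=0, y=8) -> (x=0, y=7)
  > (right): (x=0, y=7) -> (x=1, y=7)
  < (left): (x=1, y=7) -> (x=0, y=7)
  > (right): (x=0, y=7) -> (x=1, y=7)
  ^ (up): (x=1, y=7) -> (x=1, y=6)
  < (left): (x=1, y=6) -> (x=0, y=6)
  [×3]^ (up): blocked, stay at (x=0, y=6)
  > (right): (x=0, y=6) -> (x=1, y=6)
  < (left): (x=1, y=6) -> (x=0, y=6)
Final: (x=0, y=6)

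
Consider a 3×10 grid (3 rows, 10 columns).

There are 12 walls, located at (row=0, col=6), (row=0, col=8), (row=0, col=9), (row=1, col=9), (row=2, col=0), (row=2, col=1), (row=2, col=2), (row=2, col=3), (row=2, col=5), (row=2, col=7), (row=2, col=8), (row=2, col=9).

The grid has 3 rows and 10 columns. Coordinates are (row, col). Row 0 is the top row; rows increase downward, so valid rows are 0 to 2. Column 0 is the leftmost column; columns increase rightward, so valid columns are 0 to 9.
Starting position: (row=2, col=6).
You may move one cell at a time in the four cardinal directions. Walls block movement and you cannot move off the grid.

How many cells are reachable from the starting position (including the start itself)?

Answer: Reachable cells: 18

Derivation:
BFS flood-fill from (row=2, col=6):
  Distance 0: (row=2, col=6)
  Distance 1: (row=1, col=6)
  Distance 2: (row=1, col=5), (row=1, col=7)
  Distance 3: (row=0, col=5), (row=0, col=7), (row=1, col=4), (row=1, col=8)
  Distance 4: (row=0, col=4), (row=1, col=3), (row=2, col=4)
  Distance 5: (row=0, col=3), (row=1, col=2)
  Distance 6: (row=0, col=2), (row=1, col=1)
  Distance 7: (row=0, col=1), (row=1, col=0)
  Distance 8: (row=0, col=0)
Total reachable: 18 (grid has 18 open cells total)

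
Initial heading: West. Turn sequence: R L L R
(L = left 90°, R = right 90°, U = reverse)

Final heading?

Start: West
  R (right (90° clockwise)) -> North
  L (left (90° counter-clockwise)) -> West
  L (left (90° counter-clockwise)) -> South
  R (right (90° clockwise)) -> West
Final: West

Answer: Final heading: West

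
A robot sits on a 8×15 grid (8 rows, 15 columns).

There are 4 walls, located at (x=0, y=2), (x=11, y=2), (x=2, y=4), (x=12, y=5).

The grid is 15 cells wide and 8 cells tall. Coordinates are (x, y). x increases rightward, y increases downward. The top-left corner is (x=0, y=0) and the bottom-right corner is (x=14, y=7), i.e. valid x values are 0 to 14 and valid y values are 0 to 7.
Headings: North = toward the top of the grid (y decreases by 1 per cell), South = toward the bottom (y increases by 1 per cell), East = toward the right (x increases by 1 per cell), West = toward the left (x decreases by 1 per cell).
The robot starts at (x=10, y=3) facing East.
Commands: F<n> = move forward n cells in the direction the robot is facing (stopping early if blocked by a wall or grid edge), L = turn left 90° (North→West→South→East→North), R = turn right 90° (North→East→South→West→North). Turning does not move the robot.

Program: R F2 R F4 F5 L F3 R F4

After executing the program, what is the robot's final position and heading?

Answer: Final position: (x=0, y=7), facing West

Derivation:
Start: (x=10, y=3), facing East
  R: turn right, now facing South
  F2: move forward 2, now at (x=10, y=5)
  R: turn right, now facing West
  F4: move forward 4, now at (x=6, y=5)
  F5: move forward 5, now at (x=1, y=5)
  L: turn left, now facing South
  F3: move forward 2/3 (blocked), now at (x=1, y=7)
  R: turn right, now facing West
  F4: move forward 1/4 (blocked), now at (x=0, y=7)
Final: (x=0, y=7), facing West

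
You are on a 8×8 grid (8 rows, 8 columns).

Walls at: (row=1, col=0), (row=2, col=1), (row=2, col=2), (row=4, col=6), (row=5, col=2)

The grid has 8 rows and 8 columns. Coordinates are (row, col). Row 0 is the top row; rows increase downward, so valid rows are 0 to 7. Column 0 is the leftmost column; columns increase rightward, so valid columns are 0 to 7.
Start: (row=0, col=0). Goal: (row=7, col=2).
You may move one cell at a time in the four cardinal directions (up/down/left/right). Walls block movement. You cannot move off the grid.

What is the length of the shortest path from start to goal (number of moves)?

BFS from (row=0, col=0) until reaching (row=7, col=2):
  Distance 0: (row=0, col=0)
  Distance 1: (row=0, col=1)
  Distance 2: (row=0, col=2), (row=1, col=1)
  Distance 3: (row=0, col=3), (row=1, col=2)
  Distance 4: (row=0, col=4), (row=1, col=3)
  Distance 5: (row=0, col=5), (row=1, col=4), (row=2, col=3)
  Distance 6: (row=0, col=6), (row=1, col=5), (row=2, col=4), (row=3, col=3)
  Distance 7: (row=0, col=7), (row=1, col=6), (row=2, col=5), (row=3, col=2), (row=3, col=4), (row=4, col=3)
  Distance 8: (row=1, col=7), (row=2, col=6), (row=3, col=1), (row=3, col=5), (row=4, col=2), (row=4, col=4), (row=5, col=3)
  Distance 9: (row=2, col=7), (row=3, col=0), (row=3, col=6), (row=4, col=1), (row=4, col=5), (row=5, col=4), (row=6, col=3)
  Distance 10: (row=2, col=0), (row=3, col=7), (row=4, col=0), (row=5, col=1), (row=5, col=5), (row=6, col=2), (row=6, col=4), (row=7, col=3)
  Distance 11: (row=4, col=7), (row=5, col=0), (row=5, col=6), (row=6, col=1), (row=6, col=5), (row=7, col=2), (row=7, col=4)  <- goal reached here
One shortest path (11 moves): (row=0, col=0) -> (row=0, col=1) -> (row=0, col=2) -> (row=0, col=3) -> (row=1, col=3) -> (row=2, col=3) -> (row=3, col=3) -> (row=4, col=3) -> (row=5, col=3) -> (row=6, col=3) -> (row=6, col=2) -> (row=7, col=2)

Answer: Shortest path length: 11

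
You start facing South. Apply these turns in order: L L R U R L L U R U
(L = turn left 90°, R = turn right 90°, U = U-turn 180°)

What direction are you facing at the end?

Answer: Final heading: West

Derivation:
Start: South
  L (left (90° counter-clockwise)) -> East
  L (left (90° counter-clockwise)) -> North
  R (right (90° clockwise)) -> East
  U (U-turn (180°)) -> West
  R (right (90° clockwise)) -> North
  L (left (90° counter-clockwise)) -> West
  L (left (90° counter-clockwise)) -> South
  U (U-turn (180°)) -> North
  R (right (90° clockwise)) -> East
  U (U-turn (180°)) -> West
Final: West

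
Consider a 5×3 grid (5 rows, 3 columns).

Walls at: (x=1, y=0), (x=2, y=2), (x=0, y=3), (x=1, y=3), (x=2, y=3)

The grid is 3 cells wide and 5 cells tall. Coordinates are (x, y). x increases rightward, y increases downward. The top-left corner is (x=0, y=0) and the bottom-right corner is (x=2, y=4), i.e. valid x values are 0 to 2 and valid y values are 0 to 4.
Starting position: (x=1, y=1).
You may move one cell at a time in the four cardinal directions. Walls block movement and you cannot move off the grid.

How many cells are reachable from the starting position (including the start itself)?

BFS flood-fill from (x=1, y=1):
  Distance 0: (x=1, y=1)
  Distance 1: (x=0, y=1), (x=2, y=1), (x=1, y=2)
  Distance 2: (x=0, y=0), (x=2, y=0), (x=0, y=2)
Total reachable: 7 (grid has 10 open cells total)

Answer: Reachable cells: 7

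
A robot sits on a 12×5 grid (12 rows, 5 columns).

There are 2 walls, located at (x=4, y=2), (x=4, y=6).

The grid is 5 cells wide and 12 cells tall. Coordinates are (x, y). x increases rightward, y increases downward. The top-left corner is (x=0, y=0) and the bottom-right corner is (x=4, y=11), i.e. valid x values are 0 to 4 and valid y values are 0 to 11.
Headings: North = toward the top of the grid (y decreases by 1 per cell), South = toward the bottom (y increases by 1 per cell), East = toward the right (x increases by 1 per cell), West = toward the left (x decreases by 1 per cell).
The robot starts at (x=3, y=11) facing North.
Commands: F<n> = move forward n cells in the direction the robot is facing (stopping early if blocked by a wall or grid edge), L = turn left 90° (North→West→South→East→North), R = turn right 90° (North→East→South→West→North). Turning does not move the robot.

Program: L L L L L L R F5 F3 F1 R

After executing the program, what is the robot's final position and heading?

Start: (x=3, y=11), facing North
  L: turn left, now facing West
  L: turn left, now facing South
  L: turn left, now facing East
  L: turn left, now facing North
  L: turn left, now facing West
  L: turn left, now facing South
  R: turn right, now facing West
  F5: move forward 3/5 (blocked), now at (x=0, y=11)
  F3: move forward 0/3 (blocked), now at (x=0, y=11)
  F1: move forward 0/1 (blocked), now at (x=0, y=11)
  R: turn right, now facing North
Final: (x=0, y=11), facing North

Answer: Final position: (x=0, y=11), facing North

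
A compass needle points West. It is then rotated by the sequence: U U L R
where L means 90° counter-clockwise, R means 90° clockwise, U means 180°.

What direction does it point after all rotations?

Start: West
  U (U-turn (180°)) -> East
  U (U-turn (180°)) -> West
  L (left (90° counter-clockwise)) -> South
  R (right (90° clockwise)) -> West
Final: West

Answer: Final heading: West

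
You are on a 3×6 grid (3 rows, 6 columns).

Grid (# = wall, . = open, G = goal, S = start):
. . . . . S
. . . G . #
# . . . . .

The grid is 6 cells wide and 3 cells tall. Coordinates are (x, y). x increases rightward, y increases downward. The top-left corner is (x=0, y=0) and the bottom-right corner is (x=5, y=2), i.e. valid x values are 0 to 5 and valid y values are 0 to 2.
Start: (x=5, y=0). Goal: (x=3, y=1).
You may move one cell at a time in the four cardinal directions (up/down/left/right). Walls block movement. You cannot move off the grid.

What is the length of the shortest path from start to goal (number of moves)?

Answer: Shortest path length: 3

Derivation:
BFS from (x=5, y=0) until reaching (x=3, y=1):
  Distance 0: (x=5, y=0)
  Distance 1: (x=4, y=0)
  Distance 2: (x=3, y=0), (x=4, y=1)
  Distance 3: (x=2, y=0), (x=3, y=1), (x=4, y=2)  <- goal reached here
One shortest path (3 moves): (x=5, y=0) -> (x=4, y=0) -> (x=3, y=0) -> (x=3, y=1)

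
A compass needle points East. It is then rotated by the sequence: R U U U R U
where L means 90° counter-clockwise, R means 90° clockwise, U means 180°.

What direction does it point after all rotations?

Start: East
  R (right (90° clockwise)) -> South
  U (U-turn (180°)) -> North
  U (U-turn (180°)) -> South
  U (U-turn (180°)) -> North
  R (right (90° clockwise)) -> East
  U (U-turn (180°)) -> West
Final: West

Answer: Final heading: West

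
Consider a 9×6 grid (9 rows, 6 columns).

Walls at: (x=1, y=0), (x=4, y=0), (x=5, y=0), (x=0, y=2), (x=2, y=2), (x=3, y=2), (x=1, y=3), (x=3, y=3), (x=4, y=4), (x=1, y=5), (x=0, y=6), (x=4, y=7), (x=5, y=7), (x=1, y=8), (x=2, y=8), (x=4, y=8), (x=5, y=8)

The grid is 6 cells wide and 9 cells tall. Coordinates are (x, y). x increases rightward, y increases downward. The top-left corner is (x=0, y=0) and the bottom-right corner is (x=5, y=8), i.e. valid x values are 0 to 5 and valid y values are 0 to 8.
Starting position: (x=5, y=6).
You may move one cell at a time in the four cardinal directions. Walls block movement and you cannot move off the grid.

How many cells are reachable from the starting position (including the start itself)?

Answer: Reachable cells: 37

Derivation:
BFS flood-fill from (x=5, y=6):
  Distance 0: (x=5, y=6)
  Distance 1: (x=5, y=5), (x=4, y=6)
  Distance 2: (x=5, y=4), (x=4, y=5), (x=3, y=6)
  Distance 3: (x=5, y=3), (x=3, y=5), (x=2, y=6), (x=3, y=7)
  Distance 4: (x=5, y=2), (x=4, y=3), (x=3, y=4), (x=2, y=5), (x=1, y=6), (x=2, y=7), (x=3, y=8)
  Distance 5: (x=5, y=1), (x=4, y=2), (x=2, y=4), (x=1, y=7)
  Distance 6: (x=4, y=1), (x=2, y=3), (x=1, y=4), (x=0, y=7)
  Distance 7: (x=3, y=1), (x=0, y=4), (x=0, y=8)
  Distance 8: (x=3, y=0), (x=2, y=1), (x=0, y=3), (x=0, y=5)
  Distance 9: (x=2, y=0), (x=1, y=1)
  Distance 10: (x=0, y=1), (x=1, y=2)
  Distance 11: (x=0, y=0)
Total reachable: 37 (grid has 37 open cells total)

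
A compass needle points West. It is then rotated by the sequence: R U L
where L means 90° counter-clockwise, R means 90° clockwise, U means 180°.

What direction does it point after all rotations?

Start: West
  R (right (90° clockwise)) -> North
  U (U-turn (180°)) -> South
  L (left (90° counter-clockwise)) -> East
Final: East

Answer: Final heading: East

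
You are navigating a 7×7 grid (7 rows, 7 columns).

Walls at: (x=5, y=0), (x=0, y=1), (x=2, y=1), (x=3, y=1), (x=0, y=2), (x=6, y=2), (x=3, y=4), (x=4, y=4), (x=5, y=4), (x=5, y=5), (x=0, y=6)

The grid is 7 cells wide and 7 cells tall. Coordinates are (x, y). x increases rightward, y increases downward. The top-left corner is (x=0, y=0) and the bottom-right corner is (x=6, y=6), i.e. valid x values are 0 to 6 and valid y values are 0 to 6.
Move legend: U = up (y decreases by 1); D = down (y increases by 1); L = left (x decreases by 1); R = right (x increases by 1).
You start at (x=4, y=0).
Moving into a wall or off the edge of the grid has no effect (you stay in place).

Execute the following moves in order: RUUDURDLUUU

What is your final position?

Answer: Final position: (x=4, y=0)

Derivation:
Start: (x=4, y=0)
  R (right): blocked, stay at (x=4, y=0)
  U (up): blocked, stay at (x=4, y=0)
  U (up): blocked, stay at (x=4, y=0)
  D (down): (x=4, y=0) -> (x=4, y=1)
  U (up): (x=4, y=1) -> (x=4, y=0)
  R (right): blocked, stay at (x=4, y=0)
  D (down): (x=4, y=0) -> (x=4, y=1)
  L (left): blocked, stay at (x=4, y=1)
  U (up): (x=4, y=1) -> (x=4, y=0)
  U (up): blocked, stay at (x=4, y=0)
  U (up): blocked, stay at (x=4, y=0)
Final: (x=4, y=0)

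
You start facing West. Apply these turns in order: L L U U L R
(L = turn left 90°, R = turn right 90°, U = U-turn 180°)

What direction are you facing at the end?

Start: West
  L (left (90° counter-clockwise)) -> South
  L (left (90° counter-clockwise)) -> East
  U (U-turn (180°)) -> West
  U (U-turn (180°)) -> East
  L (left (90° counter-clockwise)) -> North
  R (right (90° clockwise)) -> East
Final: East

Answer: Final heading: East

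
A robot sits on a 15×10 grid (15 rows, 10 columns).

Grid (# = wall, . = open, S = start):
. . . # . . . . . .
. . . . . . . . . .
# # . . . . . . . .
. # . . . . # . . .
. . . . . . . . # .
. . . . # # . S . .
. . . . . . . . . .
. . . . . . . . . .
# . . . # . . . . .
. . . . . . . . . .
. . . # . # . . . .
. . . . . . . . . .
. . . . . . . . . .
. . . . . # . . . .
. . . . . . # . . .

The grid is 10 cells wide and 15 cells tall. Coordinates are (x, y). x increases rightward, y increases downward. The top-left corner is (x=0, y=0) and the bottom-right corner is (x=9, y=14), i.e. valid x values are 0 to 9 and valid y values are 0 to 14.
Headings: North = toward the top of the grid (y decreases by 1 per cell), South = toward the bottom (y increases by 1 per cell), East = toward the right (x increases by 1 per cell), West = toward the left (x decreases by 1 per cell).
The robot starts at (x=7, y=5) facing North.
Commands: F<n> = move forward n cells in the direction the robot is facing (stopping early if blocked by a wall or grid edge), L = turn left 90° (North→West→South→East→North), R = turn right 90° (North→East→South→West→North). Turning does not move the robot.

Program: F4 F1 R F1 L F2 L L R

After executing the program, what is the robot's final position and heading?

Start: (x=7, y=5), facing North
  F4: move forward 4, now at (x=7, y=1)
  F1: move forward 1, now at (x=7, y=0)
  R: turn right, now facing East
  F1: move forward 1, now at (x=8, y=0)
  L: turn left, now facing North
  F2: move forward 0/2 (blocked), now at (x=8, y=0)
  L: turn left, now facing West
  L: turn left, now facing South
  R: turn right, now facing West
Final: (x=8, y=0), facing West

Answer: Final position: (x=8, y=0), facing West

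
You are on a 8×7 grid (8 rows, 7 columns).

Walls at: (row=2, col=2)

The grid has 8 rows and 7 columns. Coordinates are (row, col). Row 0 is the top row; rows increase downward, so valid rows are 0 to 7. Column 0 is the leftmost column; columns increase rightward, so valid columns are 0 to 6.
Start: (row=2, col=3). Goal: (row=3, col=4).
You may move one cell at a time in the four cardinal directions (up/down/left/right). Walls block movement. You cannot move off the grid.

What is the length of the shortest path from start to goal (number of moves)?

Answer: Shortest path length: 2

Derivation:
BFS from (row=2, col=3) until reaching (row=3, col=4):
  Distance 0: (row=2, col=3)
  Distance 1: (row=1, col=3), (row=2, col=4), (row=3, col=3)
  Distance 2: (row=0, col=3), (row=1, col=2), (row=1, col=4), (row=2, col=5), (row=3, col=2), (row=3, col=4), (row=4, col=3)  <- goal reached here
One shortest path (2 moves): (row=2, col=3) -> (row=2, col=4) -> (row=3, col=4)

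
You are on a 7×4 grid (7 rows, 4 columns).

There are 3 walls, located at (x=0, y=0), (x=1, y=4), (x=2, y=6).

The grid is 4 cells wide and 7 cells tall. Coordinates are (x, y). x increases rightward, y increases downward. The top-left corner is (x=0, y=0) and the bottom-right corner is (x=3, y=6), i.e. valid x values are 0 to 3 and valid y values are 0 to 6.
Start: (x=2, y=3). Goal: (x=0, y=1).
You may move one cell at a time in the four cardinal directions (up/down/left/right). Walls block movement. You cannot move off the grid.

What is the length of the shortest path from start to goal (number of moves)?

BFS from (x=2, y=3) until reaching (x=0, y=1):
  Distance 0: (x=2, y=3)
  Distance 1: (x=2, y=2), (x=1, y=3), (x=3, y=3), (x=2, y=4)
  Distance 2: (x=2, y=1), (x=1, y=2), (x=3, y=2), (x=0, y=3), (x=3, y=4), (x=2, y=5)
  Distance 3: (x=2, y=0), (x=1, y=1), (x=3, y=1), (x=0, y=2), (x=0, y=4), (x=1, y=5), (x=3, y=5)
  Distance 4: (x=1, y=0), (x=3, y=0), (x=0, y=1), (x=0, y=5), (x=1, y=6), (x=3, y=6)  <- goal reached here
One shortest path (4 moves): (x=2, y=3) -> (x=1, y=3) -> (x=0, y=3) -> (x=0, y=2) -> (x=0, y=1)

Answer: Shortest path length: 4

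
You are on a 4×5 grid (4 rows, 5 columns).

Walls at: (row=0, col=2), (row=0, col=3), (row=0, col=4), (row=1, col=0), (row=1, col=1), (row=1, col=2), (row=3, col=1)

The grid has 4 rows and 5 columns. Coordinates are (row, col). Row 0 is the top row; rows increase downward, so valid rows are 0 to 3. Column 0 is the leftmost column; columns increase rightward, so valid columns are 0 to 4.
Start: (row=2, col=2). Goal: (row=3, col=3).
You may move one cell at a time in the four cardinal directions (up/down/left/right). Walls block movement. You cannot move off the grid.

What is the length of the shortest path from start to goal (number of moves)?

Answer: Shortest path length: 2

Derivation:
BFS from (row=2, col=2) until reaching (row=3, col=3):
  Distance 0: (row=2, col=2)
  Distance 1: (row=2, col=1), (row=2, col=3), (row=3, col=2)
  Distance 2: (row=1, col=3), (row=2, col=0), (row=2, col=4), (row=3, col=3)  <- goal reached here
One shortest path (2 moves): (row=2, col=2) -> (row=2, col=3) -> (row=3, col=3)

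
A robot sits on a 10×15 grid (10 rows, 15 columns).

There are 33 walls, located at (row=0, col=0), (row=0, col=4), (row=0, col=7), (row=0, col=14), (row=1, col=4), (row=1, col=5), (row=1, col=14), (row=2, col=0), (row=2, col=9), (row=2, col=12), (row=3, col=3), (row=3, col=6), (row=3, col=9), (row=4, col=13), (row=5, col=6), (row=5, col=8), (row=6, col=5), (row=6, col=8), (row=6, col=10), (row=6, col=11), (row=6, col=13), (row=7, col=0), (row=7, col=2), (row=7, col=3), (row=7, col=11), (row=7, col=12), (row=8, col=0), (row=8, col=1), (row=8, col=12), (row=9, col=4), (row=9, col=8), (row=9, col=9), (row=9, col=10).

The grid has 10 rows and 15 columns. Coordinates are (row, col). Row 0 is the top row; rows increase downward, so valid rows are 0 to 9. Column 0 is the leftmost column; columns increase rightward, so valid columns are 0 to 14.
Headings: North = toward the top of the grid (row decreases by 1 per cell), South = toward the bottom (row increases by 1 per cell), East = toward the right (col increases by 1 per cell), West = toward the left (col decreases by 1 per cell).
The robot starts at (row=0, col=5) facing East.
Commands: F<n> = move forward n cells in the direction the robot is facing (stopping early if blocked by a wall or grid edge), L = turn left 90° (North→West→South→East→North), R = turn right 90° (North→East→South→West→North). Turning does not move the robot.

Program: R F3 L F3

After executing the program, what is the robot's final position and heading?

Start: (row=0, col=5), facing East
  R: turn right, now facing South
  F3: move forward 0/3 (blocked), now at (row=0, col=5)
  L: turn left, now facing East
  F3: move forward 1/3 (blocked), now at (row=0, col=6)
Final: (row=0, col=6), facing East

Answer: Final position: (row=0, col=6), facing East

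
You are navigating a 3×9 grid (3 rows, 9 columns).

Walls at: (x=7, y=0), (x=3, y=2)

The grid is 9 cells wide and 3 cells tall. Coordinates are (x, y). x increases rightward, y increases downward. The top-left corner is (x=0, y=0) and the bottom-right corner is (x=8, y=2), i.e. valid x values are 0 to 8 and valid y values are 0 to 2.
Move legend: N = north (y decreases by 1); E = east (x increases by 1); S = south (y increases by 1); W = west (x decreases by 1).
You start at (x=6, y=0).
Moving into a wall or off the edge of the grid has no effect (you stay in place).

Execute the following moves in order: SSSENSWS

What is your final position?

Start: (x=6, y=0)
  S (south): (x=6, y=0) -> (x=6, y=1)
  S (south): (x=6, y=1) -> (x=6, y=2)
  S (south): blocked, stay at (x=6, y=2)
  E (east): (x=6, y=2) -> (x=7, y=2)
  N (north): (x=7, y=2) -> (x=7, y=1)
  S (south): (x=7, y=1) -> (x=7, y=2)
  W (west): (x=7, y=2) -> (x=6, y=2)
  S (south): blocked, stay at (x=6, y=2)
Final: (x=6, y=2)

Answer: Final position: (x=6, y=2)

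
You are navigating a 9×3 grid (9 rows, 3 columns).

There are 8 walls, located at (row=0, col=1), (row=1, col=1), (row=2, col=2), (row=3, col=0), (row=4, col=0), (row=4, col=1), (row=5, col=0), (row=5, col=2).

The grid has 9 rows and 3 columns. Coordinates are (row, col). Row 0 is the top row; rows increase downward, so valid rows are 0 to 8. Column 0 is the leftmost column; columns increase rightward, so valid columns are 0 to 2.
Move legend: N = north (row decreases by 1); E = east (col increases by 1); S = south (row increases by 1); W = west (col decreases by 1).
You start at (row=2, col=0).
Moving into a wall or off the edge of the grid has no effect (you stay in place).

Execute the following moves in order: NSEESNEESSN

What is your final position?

Start: (row=2, col=0)
  N (north): (row=2, col=0) -> (row=1, col=0)
  S (south): (row=1, col=0) -> (row=2, col=0)
  E (east): (row=2, col=0) -> (row=2, col=1)
  E (east): blocked, stay at (row=2, col=1)
  S (south): (row=2, col=1) -> (row=3, col=1)
  N (north): (row=3, col=1) -> (row=2, col=1)
  E (east): blocked, stay at (row=2, col=1)
  E (east): blocked, stay at (row=2, col=1)
  S (south): (row=2, col=1) -> (row=3, col=1)
  S (south): blocked, stay at (row=3, col=1)
  N (north): (row=3, col=1) -> (row=2, col=1)
Final: (row=2, col=1)

Answer: Final position: (row=2, col=1)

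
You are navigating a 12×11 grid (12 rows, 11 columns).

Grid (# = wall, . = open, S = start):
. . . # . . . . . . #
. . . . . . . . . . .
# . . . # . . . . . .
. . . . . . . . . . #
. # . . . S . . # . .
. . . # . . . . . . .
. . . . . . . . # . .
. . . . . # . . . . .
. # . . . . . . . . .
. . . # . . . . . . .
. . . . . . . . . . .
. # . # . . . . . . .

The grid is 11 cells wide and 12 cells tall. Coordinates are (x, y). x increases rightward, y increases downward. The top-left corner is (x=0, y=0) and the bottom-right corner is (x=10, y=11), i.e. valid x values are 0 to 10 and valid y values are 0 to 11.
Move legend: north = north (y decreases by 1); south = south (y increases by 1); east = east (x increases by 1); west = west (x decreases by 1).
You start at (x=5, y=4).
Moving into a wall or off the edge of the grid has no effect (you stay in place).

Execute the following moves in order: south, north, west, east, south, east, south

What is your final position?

Answer: Final position: (x=6, y=6)

Derivation:
Start: (x=5, y=4)
  south (south): (x=5, y=4) -> (x=5, y=5)
  north (north): (x=5, y=5) -> (x=5, y=4)
  west (west): (x=5, y=4) -> (x=4, y=4)
  east (east): (x=4, y=4) -> (x=5, y=4)
  south (south): (x=5, y=4) -> (x=5, y=5)
  east (east): (x=5, y=5) -> (x=6, y=5)
  south (south): (x=6, y=5) -> (x=6, y=6)
Final: (x=6, y=6)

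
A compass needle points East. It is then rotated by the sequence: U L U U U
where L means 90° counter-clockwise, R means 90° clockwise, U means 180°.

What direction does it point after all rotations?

Answer: Final heading: North

Derivation:
Start: East
  U (U-turn (180°)) -> West
  L (left (90° counter-clockwise)) -> South
  U (U-turn (180°)) -> North
  U (U-turn (180°)) -> South
  U (U-turn (180°)) -> North
Final: North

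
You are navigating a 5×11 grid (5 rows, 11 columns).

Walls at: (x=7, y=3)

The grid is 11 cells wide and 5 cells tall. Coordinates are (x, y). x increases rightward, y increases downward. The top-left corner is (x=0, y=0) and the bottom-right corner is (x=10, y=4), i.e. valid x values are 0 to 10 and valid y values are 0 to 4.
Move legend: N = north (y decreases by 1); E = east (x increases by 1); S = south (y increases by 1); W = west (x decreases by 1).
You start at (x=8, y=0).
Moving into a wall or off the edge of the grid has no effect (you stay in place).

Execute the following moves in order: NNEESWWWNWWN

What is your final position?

Start: (x=8, y=0)
  N (north): blocked, stay at (x=8, y=0)
  N (north): blocked, stay at (x=8, y=0)
  E (east): (x=8, y=0) -> (x=9, y=0)
  E (east): (x=9, y=0) -> (x=10, y=0)
  S (south): (x=10, y=0) -> (x=10, y=1)
  W (west): (x=10, y=1) -> (x=9, y=1)
  W (west): (x=9, y=1) -> (x=8, y=1)
  W (west): (x=8, y=1) -> (x=7, y=1)
  N (north): (x=7, y=1) -> (x=7, y=0)
  W (west): (x=7, y=0) -> (x=6, y=0)
  W (west): (x=6, y=0) -> (x=5, y=0)
  N (north): blocked, stay at (x=5, y=0)
Final: (x=5, y=0)

Answer: Final position: (x=5, y=0)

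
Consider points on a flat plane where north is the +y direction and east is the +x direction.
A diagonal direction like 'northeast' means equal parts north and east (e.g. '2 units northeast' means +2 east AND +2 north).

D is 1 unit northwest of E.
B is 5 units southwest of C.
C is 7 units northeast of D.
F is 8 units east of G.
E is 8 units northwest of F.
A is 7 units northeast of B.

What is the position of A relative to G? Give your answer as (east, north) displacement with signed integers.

Place G at the origin (east=0, north=0).
  F is 8 units east of G: delta (east=+8, north=+0); F at (east=8, north=0).
  E is 8 units northwest of F: delta (east=-8, north=+8); E at (east=0, north=8).
  D is 1 unit northwest of E: delta (east=-1, north=+1); D at (east=-1, north=9).
  C is 7 units northeast of D: delta (east=+7, north=+7); C at (east=6, north=16).
  B is 5 units southwest of C: delta (east=-5, north=-5); B at (east=1, north=11).
  A is 7 units northeast of B: delta (east=+7, north=+7); A at (east=8, north=18).
Therefore A relative to G: (east=8, north=18).

Answer: A is at (east=8, north=18) relative to G.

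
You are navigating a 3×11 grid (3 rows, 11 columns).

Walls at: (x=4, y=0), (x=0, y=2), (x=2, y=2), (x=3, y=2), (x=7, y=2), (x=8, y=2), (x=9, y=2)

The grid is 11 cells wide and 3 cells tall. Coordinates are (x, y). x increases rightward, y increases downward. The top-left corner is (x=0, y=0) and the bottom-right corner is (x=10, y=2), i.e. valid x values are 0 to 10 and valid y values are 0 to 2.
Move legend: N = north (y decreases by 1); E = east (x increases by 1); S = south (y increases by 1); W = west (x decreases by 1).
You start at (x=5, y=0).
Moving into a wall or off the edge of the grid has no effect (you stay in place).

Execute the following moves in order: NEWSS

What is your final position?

Answer: Final position: (x=5, y=2)

Derivation:
Start: (x=5, y=0)
  N (north): blocked, stay at (x=5, y=0)
  E (east): (x=5, y=0) -> (x=6, y=0)
  W (west): (x=6, y=0) -> (x=5, y=0)
  S (south): (x=5, y=0) -> (x=5, y=1)
  S (south): (x=5, y=1) -> (x=5, y=2)
Final: (x=5, y=2)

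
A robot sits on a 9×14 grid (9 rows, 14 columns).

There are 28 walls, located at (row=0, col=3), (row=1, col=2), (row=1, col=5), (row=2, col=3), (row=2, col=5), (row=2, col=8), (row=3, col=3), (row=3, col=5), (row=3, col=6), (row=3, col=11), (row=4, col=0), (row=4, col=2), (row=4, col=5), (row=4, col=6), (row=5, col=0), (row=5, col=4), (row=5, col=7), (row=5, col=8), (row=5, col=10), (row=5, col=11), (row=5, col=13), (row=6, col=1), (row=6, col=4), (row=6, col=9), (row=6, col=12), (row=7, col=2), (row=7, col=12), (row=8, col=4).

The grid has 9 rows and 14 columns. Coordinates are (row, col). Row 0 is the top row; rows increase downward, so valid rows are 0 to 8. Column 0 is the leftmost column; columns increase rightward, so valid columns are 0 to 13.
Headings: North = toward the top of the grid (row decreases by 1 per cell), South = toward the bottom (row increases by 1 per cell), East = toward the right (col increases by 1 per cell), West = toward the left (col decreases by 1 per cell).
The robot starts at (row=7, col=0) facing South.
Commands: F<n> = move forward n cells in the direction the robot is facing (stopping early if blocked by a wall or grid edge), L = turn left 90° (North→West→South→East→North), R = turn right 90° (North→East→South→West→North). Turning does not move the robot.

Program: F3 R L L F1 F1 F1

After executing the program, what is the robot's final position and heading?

Start: (row=7, col=0), facing South
  F3: move forward 1/3 (blocked), now at (row=8, col=0)
  R: turn right, now facing West
  L: turn left, now facing South
  L: turn left, now facing East
  F1: move forward 1, now at (row=8, col=1)
  F1: move forward 1, now at (row=8, col=2)
  F1: move forward 1, now at (row=8, col=3)
Final: (row=8, col=3), facing East

Answer: Final position: (row=8, col=3), facing East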